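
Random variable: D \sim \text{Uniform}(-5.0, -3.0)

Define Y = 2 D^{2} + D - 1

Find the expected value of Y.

E[Y] = 2*E[D²] + 1*E[D] - 1
E[D] = -4
E[D²] = Var(D) + (E[D])² = 0.33333333 + 16 = 16.333333
E[Y] = 2*16.333333 + 1*(-4) - 1 = 27.666667

27.666667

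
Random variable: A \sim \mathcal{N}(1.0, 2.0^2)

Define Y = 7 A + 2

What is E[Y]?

For Y = 7A + 2:
E[Y] = 7 * E[A] + 2
E[A] = 1.0 = 1
E[Y] = 7 * 1 + 2 = 9

9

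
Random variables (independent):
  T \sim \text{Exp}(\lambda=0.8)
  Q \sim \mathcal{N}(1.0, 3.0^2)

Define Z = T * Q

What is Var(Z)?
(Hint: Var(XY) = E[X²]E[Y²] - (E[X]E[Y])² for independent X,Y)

Var(XY) = E[X²]E[Y²] - (E[X]E[Y])²
E[T] = 1.25, Var(T) = 1.5625
E[Q] = 1, Var(Q) = 9
E[T²] = 1.5625 + 1.25² = 3.125
E[Q²] = 9 + 1² = 10
Var(Z) = 3.125*10 - (1.25*1)²
= 31.25 - 1.5625 = 29.6875

29.6875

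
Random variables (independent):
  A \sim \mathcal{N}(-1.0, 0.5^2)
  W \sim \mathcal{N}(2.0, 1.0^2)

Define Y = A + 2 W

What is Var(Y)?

For independent RVs: Var(aX + bY) = a²Var(X) + b²Var(Y)
Var(A) = 0.25
Var(W) = 1
Var(Y) = 1²*0.25 + 2²*1
= 1*0.25 + 4*1 = 4.25

4.25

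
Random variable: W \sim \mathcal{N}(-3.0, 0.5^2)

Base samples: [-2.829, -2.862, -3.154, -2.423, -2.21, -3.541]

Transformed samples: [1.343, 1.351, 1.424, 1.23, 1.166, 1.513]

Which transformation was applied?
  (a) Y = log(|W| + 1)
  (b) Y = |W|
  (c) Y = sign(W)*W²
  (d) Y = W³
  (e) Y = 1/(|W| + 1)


Checking option (a) Y = log(|W| + 1):
  W = -2.829 -> Y = 1.343 ✓
  W = -2.862 -> Y = 1.351 ✓
  W = -3.154 -> Y = 1.424 ✓
All samples match this transformation.

(a) log(|W| + 1)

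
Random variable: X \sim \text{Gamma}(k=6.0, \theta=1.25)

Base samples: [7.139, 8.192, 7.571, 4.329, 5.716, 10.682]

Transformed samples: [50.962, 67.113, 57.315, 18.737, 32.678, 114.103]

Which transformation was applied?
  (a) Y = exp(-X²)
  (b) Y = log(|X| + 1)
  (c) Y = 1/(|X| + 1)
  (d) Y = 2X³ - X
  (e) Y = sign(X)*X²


Checking option (e) Y = sign(X)*X²:
  X = 7.139 -> Y = 50.962 ✓
  X = 8.192 -> Y = 67.113 ✓
  X = 7.571 -> Y = 57.315 ✓
All samples match this transformation.

(e) sign(X)*X²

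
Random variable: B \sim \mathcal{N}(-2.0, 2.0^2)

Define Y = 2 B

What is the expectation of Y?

For Y = 2B:
E[Y] = 2 * E[B]
E[B] = -2.0 = -2
E[Y] = 2 * (-2) = -4

-4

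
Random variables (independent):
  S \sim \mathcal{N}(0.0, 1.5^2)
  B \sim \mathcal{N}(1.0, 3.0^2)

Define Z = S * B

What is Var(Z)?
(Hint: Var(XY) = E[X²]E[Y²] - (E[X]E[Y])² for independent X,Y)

Var(XY) = E[X²]E[Y²] - (E[X]E[Y])²
E[S] = 0, Var(S) = 2.25
E[B] = 1, Var(B) = 9
E[S²] = 2.25 + 0² = 2.25
E[B²] = 9 + 1² = 10
Var(Z) = 2.25*10 - (0*1)²
= 22.5 - 0 = 22.5

22.5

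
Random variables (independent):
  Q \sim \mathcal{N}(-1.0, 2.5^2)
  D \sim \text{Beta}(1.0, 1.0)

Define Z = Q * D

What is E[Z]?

For independent RVs: E[XY] = E[X]*E[Y]
E[Q] = -1
E[D] = 0.5
E[Z] = -1 * 0.5 = -0.5

-0.5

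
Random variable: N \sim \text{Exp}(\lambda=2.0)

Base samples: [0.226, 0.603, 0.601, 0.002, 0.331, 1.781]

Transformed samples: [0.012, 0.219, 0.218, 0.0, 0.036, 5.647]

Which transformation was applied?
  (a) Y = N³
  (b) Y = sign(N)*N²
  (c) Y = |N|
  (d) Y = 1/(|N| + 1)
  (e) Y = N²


Checking option (a) Y = N³:
  N = 0.226 -> Y = 0.012 ✓
  N = 0.603 -> Y = 0.219 ✓
  N = 0.601 -> Y = 0.218 ✓
All samples match this transformation.

(a) N³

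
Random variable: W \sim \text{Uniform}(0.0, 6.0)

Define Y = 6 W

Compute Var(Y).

For Y = aW + b: Var(Y) = a² * Var(W)
Var(W) = (6 - 0)^2/12 = 3
Var(Y) = 6² * 3 = 36 * 3 = 108

108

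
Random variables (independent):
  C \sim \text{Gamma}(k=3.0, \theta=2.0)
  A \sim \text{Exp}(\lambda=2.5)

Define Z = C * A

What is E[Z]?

For independent RVs: E[XY] = E[X]*E[Y]
E[C] = 6
E[A] = 0.4
E[Z] = 6 * 0.4 = 2.4

2.4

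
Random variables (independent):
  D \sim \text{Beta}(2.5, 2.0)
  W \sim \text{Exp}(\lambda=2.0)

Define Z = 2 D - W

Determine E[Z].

E[Z] = 2*E[D] - 1*E[W]
E[D] = 0.55555556
E[W] = 0.5
E[Z] = 2*0.55555556 - 1*0.5 = 0.61111111

0.61111111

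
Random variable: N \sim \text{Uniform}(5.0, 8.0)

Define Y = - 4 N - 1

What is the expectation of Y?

For Y = -4N - 1:
E[Y] = -4 * E[N] - 1
E[N] = (5 + 8)/2 = 6.5
E[Y] = -4 * 6.5 - 1 = -27

-27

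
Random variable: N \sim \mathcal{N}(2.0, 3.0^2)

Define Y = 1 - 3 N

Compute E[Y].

For Y = -3N + 1:
E[Y] = -3 * E[N] + 1
E[N] = 2.0 = 2
E[Y] = -3 * 2 + 1 = -5

-5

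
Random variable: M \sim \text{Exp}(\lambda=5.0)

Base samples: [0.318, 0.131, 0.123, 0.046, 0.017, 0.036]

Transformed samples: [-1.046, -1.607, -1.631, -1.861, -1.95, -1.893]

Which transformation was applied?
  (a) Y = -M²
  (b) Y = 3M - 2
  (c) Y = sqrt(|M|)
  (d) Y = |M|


Checking option (b) Y = 3M - 2:
  M = 0.318 -> Y = -1.046 ✓
  M = 0.131 -> Y = -1.607 ✓
  M = 0.123 -> Y = -1.631 ✓
All samples match this transformation.

(b) 3M - 2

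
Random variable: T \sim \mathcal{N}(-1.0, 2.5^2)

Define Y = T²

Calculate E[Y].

E[T²] = Var(T) + (E[T])² = 6.25 + 1 = 7.25

7.25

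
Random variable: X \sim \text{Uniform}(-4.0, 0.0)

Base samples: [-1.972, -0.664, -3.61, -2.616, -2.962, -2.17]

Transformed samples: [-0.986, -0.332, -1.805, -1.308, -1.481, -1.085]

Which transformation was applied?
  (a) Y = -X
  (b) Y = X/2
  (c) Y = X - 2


Checking option (b) Y = X/2:
  X = -1.972 -> Y = -0.986 ✓
  X = -0.664 -> Y = -0.332 ✓
  X = -3.61 -> Y = -1.805 ✓
All samples match this transformation.

(b) X/2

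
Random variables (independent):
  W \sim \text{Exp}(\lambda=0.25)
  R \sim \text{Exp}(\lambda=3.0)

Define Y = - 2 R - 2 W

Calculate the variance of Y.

For independent RVs: Var(aX + bY) = a²Var(X) + b²Var(Y)
Var(W) = 16
Var(R) = 0.11111111
Var(Y) = (-2)²*16 + (-2)²*0.11111111
= 4*16 + 4*0.11111111 = 64.444444

64.444444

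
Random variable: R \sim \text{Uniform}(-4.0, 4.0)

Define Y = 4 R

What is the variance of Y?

For Y = aR + b: Var(Y) = a² * Var(R)
Var(R) = (4 + 4)^2/12 = 5.3333333
Var(Y) = 4² * 5.3333333 = 16 * 5.3333333 = 85.333333

85.333333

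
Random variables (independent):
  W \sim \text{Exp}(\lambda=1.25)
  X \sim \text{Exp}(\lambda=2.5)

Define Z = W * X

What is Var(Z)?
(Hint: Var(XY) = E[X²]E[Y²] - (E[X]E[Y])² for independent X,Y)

Var(XY) = E[X²]E[Y²] - (E[X]E[Y])²
E[W] = 0.8, Var(W) = 0.64
E[X] = 0.4, Var(X) = 0.16
E[W²] = 0.64 + 0.8² = 1.28
E[X²] = 0.16 + 0.4² = 0.32
Var(Z) = 1.28*0.32 - (0.8*0.4)²
= 0.4096 - 0.1024 = 0.3072

0.3072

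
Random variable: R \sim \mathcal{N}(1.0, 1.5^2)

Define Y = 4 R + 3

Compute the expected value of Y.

For Y = 4R + 3:
E[Y] = 4 * E[R] + 3
E[R] = 1.0 = 1
E[Y] = 4 * 1 + 3 = 7

7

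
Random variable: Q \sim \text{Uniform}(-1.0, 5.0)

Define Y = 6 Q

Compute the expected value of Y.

For Y = 6Q:
E[Y] = 6 * E[Q]
E[Q] = (-1 + 5)/2 = 2
E[Y] = 6 * 2 = 12

12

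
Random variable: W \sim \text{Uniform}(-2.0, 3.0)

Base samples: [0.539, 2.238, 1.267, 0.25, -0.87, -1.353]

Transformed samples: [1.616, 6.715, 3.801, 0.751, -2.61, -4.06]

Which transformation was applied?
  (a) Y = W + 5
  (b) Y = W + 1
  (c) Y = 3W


Checking option (c) Y = 3W:
  W = 0.539 -> Y = 1.616 ✓
  W = 2.238 -> Y = 6.715 ✓
  W = 1.267 -> Y = 3.801 ✓
All samples match this transformation.

(c) 3W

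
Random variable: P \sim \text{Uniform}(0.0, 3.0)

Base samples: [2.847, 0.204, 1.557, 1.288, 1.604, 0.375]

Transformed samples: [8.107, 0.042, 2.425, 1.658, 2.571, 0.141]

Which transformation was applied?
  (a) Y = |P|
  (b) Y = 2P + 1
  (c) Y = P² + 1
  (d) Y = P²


Checking option (d) Y = P²:
  P = 2.847 -> Y = 8.107 ✓
  P = 0.204 -> Y = 0.042 ✓
  P = 1.557 -> Y = 2.425 ✓
All samples match this transformation.

(d) P²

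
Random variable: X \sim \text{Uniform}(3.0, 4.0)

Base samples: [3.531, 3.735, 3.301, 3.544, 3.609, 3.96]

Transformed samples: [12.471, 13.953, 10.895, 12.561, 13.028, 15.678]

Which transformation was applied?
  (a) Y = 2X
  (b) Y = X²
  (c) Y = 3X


Checking option (b) Y = X²:
  X = 3.531 -> Y = 12.471 ✓
  X = 3.735 -> Y = 13.953 ✓
  X = 3.301 -> Y = 10.895 ✓
All samples match this transformation.

(b) X²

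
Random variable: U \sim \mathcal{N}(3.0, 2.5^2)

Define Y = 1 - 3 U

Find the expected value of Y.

For Y = -3U + 1:
E[Y] = -3 * E[U] + 1
E[U] = 3.0 = 3
E[Y] = -3 * 3 + 1 = -8

-8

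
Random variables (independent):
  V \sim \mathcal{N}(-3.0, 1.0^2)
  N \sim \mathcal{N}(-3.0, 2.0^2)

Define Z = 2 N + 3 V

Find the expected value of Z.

E[Z] = 3*E[V] + 2*E[N]
E[V] = -3
E[N] = -3
E[Z] = 3*(-3) + 2*(-3) = -15

-15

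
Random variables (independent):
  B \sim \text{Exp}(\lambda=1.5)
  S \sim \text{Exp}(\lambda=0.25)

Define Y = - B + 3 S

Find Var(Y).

For independent RVs: Var(aX + bY) = a²Var(X) + b²Var(Y)
Var(B) = 0.44444444
Var(S) = 16
Var(Y) = (-1)²*0.44444444 + 3²*16
= 1*0.44444444 + 9*16 = 144.44444

144.44444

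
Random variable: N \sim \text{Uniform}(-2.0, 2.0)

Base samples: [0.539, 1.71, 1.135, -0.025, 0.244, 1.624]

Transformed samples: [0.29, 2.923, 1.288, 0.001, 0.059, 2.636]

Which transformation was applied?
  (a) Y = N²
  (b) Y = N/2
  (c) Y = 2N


Checking option (a) Y = N²:
  N = 0.539 -> Y = 0.29 ✓
  N = 1.71 -> Y = 2.923 ✓
  N = 1.135 -> Y = 1.288 ✓
All samples match this transformation.

(a) N²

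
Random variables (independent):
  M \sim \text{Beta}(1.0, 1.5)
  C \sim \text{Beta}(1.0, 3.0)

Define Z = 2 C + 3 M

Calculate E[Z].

E[Z] = 3*E[M] + 2*E[C]
E[M] = 0.4
E[C] = 0.25
E[Z] = 3*0.4 + 2*0.25 = 1.7

1.7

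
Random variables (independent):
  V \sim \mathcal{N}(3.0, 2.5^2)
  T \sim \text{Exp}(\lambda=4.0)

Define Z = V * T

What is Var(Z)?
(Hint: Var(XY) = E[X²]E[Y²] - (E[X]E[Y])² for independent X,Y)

Var(XY) = E[X²]E[Y²] - (E[X]E[Y])²
E[V] = 3, Var(V) = 6.25
E[T] = 0.25, Var(T) = 0.0625
E[V²] = 6.25 + 3² = 15.25
E[T²] = 0.0625 + 0.25² = 0.125
Var(Z) = 15.25*0.125 - (3*0.25)²
= 1.90625 - 0.5625 = 1.34375

1.34375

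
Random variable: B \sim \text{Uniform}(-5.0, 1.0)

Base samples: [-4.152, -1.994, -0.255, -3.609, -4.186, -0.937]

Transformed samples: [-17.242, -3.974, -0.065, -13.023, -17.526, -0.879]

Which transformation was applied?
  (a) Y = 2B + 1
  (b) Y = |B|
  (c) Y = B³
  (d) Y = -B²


Checking option (d) Y = -B²:
  B = -4.152 -> Y = -17.242 ✓
  B = -1.994 -> Y = -3.974 ✓
  B = -0.255 -> Y = -0.065 ✓
All samples match this transformation.

(d) -B²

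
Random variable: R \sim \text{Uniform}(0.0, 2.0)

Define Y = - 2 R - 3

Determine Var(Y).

For Y = aR + b: Var(Y) = a² * Var(R)
Var(R) = (2 - 0)^2/12 = 0.33333333
Var(Y) = (-2)² * 0.33333333 = 4 * 0.33333333 = 1.3333333

1.3333333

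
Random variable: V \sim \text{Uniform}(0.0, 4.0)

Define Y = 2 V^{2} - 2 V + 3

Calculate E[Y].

E[Y] = 2*E[V²] - 2*E[V] + 3
E[V] = 2
E[V²] = Var(V) + (E[V])² = 1.3333333 + 4 = 5.3333333
E[Y] = 2*5.3333333 - 2*2 + 3 = 9.6666667

9.6666667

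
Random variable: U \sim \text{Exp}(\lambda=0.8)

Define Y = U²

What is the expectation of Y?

E[U²] = Var(U) + (E[U])² = 1.5625 + 1.5625 = 3.125

3.125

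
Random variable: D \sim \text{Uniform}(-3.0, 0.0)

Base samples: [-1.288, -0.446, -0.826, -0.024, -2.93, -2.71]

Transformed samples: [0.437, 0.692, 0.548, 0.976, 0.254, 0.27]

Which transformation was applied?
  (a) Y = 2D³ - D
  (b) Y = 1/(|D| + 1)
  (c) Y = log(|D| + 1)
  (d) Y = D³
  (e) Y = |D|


Checking option (b) Y = 1/(|D| + 1):
  D = -1.288 -> Y = 0.437 ✓
  D = -0.446 -> Y = 0.692 ✓
  D = -0.826 -> Y = 0.548 ✓
All samples match this transformation.

(b) 1/(|D| + 1)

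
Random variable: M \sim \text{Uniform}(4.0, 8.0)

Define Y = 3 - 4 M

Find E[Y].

For Y = -4M + 3:
E[Y] = -4 * E[M] + 3
E[M] = (4 + 8)/2 = 6
E[Y] = -4 * 6 + 3 = -21

-21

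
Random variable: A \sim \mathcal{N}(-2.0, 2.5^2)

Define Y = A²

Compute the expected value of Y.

Using E[X²] = Var(X) + (E[X])²:
E[A] = -2
Var(A) = 2.5^2 = 6.25
E[A²] = 6.25 + (-2)² = 6.25 + 4 = 10.25

10.25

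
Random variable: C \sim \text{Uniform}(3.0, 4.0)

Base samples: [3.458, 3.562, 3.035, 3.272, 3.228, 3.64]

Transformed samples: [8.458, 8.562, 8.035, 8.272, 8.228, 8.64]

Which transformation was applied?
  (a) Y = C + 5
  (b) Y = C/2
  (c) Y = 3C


Checking option (a) Y = C + 5:
  C = 3.458 -> Y = 8.458 ✓
  C = 3.562 -> Y = 8.562 ✓
  C = 3.035 -> Y = 8.035 ✓
All samples match this transformation.

(a) C + 5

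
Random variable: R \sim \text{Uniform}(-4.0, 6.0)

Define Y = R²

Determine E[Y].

E[R²] = Var(R) + (E[R])² = 8.3333333 + 1 = 9.3333333

9.3333333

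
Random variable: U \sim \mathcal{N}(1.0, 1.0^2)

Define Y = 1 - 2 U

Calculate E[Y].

For Y = -2U + 1:
E[Y] = -2 * E[U] + 1
E[U] = 1.0 = 1
E[Y] = -2 * 1 + 1 = -1

-1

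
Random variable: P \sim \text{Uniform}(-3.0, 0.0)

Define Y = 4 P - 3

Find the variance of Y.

For Y = aP + b: Var(Y) = a² * Var(P)
Var(P) = (0 + 3)^2/12 = 0.75
Var(Y) = 4² * 0.75 = 16 * 0.75 = 12

12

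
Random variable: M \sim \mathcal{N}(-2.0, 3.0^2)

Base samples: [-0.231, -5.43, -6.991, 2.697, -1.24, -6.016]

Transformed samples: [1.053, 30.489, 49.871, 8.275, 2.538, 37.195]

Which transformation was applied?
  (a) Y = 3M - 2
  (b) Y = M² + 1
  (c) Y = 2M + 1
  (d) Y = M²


Checking option (b) Y = M² + 1:
  M = -0.231 -> Y = 1.053 ✓
  M = -5.43 -> Y = 30.489 ✓
  M = -6.991 -> Y = 49.871 ✓
All samples match this transformation.

(b) M² + 1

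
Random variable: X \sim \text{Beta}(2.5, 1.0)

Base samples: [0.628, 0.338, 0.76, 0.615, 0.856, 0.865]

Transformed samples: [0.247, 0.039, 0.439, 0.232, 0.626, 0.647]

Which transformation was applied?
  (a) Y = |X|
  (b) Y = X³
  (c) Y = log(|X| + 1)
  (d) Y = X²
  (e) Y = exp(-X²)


Checking option (b) Y = X³:
  X = 0.628 -> Y = 0.247 ✓
  X = 0.338 -> Y = 0.039 ✓
  X = 0.76 -> Y = 0.439 ✓
All samples match this transformation.

(b) X³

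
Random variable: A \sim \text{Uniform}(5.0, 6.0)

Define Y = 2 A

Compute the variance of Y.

For Y = aA + b: Var(Y) = a² * Var(A)
Var(A) = (6 - 5)^2/12 = 0.083333333
Var(Y) = 2² * 0.083333333 = 4 * 0.083333333 = 0.33333333

0.33333333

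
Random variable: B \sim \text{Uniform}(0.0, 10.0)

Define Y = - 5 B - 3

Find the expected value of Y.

For Y = -5B - 3:
E[Y] = -5 * E[B] - 3
E[B] = (0 + 10)/2 = 5
E[Y] = -5 * 5 - 3 = -28

-28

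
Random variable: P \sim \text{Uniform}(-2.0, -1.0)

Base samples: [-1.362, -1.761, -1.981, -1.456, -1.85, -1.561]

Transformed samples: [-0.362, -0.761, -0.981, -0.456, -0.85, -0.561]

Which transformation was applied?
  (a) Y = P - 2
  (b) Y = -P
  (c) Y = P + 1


Checking option (c) Y = P + 1:
  P = -1.362 -> Y = -0.362 ✓
  P = -1.761 -> Y = -0.761 ✓
  P = -1.981 -> Y = -0.981 ✓
All samples match this transformation.

(c) P + 1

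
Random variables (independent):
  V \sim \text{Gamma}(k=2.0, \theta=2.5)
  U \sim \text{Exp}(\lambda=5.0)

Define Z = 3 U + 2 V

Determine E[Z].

E[Z] = 2*E[V] + 3*E[U]
E[V] = 5
E[U] = 0.2
E[Z] = 2*5 + 3*0.2 = 10.6

10.6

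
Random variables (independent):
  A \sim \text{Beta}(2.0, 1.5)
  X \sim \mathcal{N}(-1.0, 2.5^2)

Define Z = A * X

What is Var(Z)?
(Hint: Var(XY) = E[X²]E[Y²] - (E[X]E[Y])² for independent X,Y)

Var(XY) = E[X²]E[Y²] - (E[X]E[Y])²
E[A] = 0.57142857, Var(A) = 0.054421769
E[X] = -1, Var(X) = 6.25
E[A²] = 0.054421769 + 0.57142857² = 0.38095238
E[X²] = 6.25 + (-1)² = 7.25
Var(Z) = 0.38095238*7.25 - (0.57142857*(-1))²
= 2.7619048 - 0.32653061 = 2.4353741

2.4353741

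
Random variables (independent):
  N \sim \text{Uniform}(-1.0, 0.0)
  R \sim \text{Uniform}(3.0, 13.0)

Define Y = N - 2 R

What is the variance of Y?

For independent RVs: Var(aX + bY) = a²Var(X) + b²Var(Y)
Var(N) = 0.083333333
Var(R) = 8.3333333
Var(Y) = 1²*0.083333333 + (-2)²*8.3333333
= 1*0.083333333 + 4*8.3333333 = 33.416667

33.416667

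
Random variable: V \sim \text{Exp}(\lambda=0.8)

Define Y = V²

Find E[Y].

Using E[X²] = Var(X) + (E[X])²:
E[V] = 1.25
Var(V) = 1/0.8^2 = 1.5625
E[V²] = 1.5625 + 1.25² = 1.5625 + 1.5625 = 3.125

3.125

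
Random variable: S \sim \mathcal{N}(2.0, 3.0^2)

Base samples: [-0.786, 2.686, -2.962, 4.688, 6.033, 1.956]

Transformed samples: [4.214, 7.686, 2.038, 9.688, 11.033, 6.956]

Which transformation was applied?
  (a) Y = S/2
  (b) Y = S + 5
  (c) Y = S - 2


Checking option (b) Y = S + 5:
  S = -0.786 -> Y = 4.214 ✓
  S = 2.686 -> Y = 7.686 ✓
  S = -2.962 -> Y = 2.038 ✓
All samples match this transformation.

(b) S + 5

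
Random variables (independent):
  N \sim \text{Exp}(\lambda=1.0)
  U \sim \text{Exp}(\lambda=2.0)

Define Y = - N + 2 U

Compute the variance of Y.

For independent RVs: Var(aX + bY) = a²Var(X) + b²Var(Y)
Var(N) = 1
Var(U) = 0.25
Var(Y) = (-1)²*1 + 2²*0.25
= 1*1 + 4*0.25 = 2

2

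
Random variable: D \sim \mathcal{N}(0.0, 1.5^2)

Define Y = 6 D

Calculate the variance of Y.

For Y = aD + b: Var(Y) = a² * Var(D)
Var(D) = 1.5^2 = 2.25
Var(Y) = 6² * 2.25 = 36 * 2.25 = 81

81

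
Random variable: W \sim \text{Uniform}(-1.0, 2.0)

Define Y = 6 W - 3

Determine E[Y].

For Y = 6W - 3:
E[Y] = 6 * E[W] - 3
E[W] = (-1 + 2)/2 = 0.5
E[Y] = 6 * 0.5 - 3 = 0

0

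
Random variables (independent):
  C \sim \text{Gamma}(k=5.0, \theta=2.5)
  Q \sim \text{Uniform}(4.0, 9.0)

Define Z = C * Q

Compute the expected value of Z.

For independent RVs: E[XY] = E[X]*E[Y]
E[C] = 12.5
E[Q] = 6.5
E[Z] = 12.5 * 6.5 = 81.25

81.25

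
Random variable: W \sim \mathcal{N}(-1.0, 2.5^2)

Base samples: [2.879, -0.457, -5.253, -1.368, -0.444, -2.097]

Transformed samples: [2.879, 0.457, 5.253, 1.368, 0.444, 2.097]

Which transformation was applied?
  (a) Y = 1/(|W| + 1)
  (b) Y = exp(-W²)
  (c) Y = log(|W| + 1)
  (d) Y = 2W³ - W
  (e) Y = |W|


Checking option (e) Y = |W|:
  W = 2.879 -> Y = 2.879 ✓
  W = -0.457 -> Y = 0.457 ✓
  W = -5.253 -> Y = 5.253 ✓
All samples match this transformation.

(e) |W|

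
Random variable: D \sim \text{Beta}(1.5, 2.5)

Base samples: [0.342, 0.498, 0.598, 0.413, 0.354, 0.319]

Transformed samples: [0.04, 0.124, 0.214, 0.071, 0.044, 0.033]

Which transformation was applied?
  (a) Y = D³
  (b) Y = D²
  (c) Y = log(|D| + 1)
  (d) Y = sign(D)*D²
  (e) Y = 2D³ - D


Checking option (a) Y = D³:
  D = 0.342 -> Y = 0.04 ✓
  D = 0.498 -> Y = 0.124 ✓
  D = 0.598 -> Y = 0.214 ✓
All samples match this transformation.

(a) D³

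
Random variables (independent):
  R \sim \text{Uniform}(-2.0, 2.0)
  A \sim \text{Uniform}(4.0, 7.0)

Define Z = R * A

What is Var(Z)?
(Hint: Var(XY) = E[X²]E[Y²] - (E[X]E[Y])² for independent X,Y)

Var(XY) = E[X²]E[Y²] - (E[X]E[Y])²
E[R] = 0, Var(R) = 1.3333333
E[A] = 5.5, Var(A) = 0.75
E[R²] = 1.3333333 + 0² = 1.3333333
E[A²] = 0.75 + 5.5² = 31
Var(Z) = 1.3333333*31 - (0*5.5)²
= 41.333333 - 0 = 41.333333

41.333333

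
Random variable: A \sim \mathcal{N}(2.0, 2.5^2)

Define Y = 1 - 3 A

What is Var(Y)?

For Y = aA + b: Var(Y) = a² * Var(A)
Var(A) = 2.5^2 = 6.25
Var(Y) = (-3)² * 6.25 = 9 * 6.25 = 56.25

56.25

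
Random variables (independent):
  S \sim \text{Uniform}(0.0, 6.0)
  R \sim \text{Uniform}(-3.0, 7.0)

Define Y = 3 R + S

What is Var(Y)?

For independent RVs: Var(aX + bY) = a²Var(X) + b²Var(Y)
Var(S) = 3
Var(R) = 8.3333333
Var(Y) = 1²*3 + 3²*8.3333333
= 1*3 + 9*8.3333333 = 78

78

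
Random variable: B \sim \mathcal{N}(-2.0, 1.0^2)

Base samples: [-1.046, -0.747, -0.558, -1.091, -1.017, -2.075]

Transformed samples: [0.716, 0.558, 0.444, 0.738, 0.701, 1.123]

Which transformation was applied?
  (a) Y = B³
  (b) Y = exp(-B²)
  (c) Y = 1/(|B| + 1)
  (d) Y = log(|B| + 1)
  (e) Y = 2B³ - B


Checking option (d) Y = log(|B| + 1):
  B = -1.046 -> Y = 0.716 ✓
  B = -0.747 -> Y = 0.558 ✓
  B = -0.558 -> Y = 0.444 ✓
All samples match this transformation.

(d) log(|B| + 1)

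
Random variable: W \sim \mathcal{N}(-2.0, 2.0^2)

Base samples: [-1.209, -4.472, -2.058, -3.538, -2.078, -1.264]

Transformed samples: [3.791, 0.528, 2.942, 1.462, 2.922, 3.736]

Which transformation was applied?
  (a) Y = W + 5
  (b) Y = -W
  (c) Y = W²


Checking option (a) Y = W + 5:
  W = -1.209 -> Y = 3.791 ✓
  W = -4.472 -> Y = 0.528 ✓
  W = -2.058 -> Y = 2.942 ✓
All samples match this transformation.

(a) W + 5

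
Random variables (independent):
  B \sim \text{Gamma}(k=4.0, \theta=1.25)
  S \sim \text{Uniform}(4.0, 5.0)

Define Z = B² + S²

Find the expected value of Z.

E[Z] = E[B²] + E[S²]
E[B²] = Var(B) + E[B]² = 6.25 + 25 = 31.25
E[S²] = Var(S) + E[S]² = 0.083333333 + 20.25 = 20.333333
E[Z] = 31.25 + 20.333333 = 51.583333

51.583333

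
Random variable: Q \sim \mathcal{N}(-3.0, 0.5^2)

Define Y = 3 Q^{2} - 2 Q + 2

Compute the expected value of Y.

E[Y] = 3*E[Q²] - 2*E[Q] + 2
E[Q] = -3
E[Q²] = Var(Q) + (E[Q])² = 0.25 + 9 = 9.25
E[Y] = 3*9.25 - 2*(-3) + 2 = 35.75

35.75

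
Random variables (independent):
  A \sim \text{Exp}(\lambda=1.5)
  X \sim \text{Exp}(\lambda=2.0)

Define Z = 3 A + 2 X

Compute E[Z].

E[Z] = 3*E[A] + 2*E[X]
E[A] = 0.66666667
E[X] = 0.5
E[Z] = 3*0.66666667 + 2*0.5 = 3

3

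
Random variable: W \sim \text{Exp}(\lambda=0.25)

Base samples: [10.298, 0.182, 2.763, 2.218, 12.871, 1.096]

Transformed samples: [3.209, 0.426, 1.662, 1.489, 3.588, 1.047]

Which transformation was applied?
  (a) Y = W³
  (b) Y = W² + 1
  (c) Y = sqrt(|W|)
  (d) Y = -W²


Checking option (c) Y = sqrt(|W|):
  W = 10.298 -> Y = 3.209 ✓
  W = 0.182 -> Y = 0.426 ✓
  W = 2.763 -> Y = 1.662 ✓
All samples match this transformation.

(c) sqrt(|W|)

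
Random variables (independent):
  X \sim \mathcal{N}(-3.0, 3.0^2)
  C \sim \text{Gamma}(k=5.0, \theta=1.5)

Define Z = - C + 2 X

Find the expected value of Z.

E[Z] = 2*E[X] - 1*E[C]
E[X] = -3
E[C] = 7.5
E[Z] = 2*(-3) - 1*7.5 = -13.5

-13.5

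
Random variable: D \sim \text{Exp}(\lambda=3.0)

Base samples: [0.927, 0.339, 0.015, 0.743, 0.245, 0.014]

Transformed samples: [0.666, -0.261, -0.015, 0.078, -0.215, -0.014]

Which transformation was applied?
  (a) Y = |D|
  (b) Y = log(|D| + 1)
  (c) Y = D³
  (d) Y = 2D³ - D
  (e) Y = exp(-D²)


Checking option (d) Y = 2D³ - D:
  D = 0.927 -> Y = 0.666 ✓
  D = 0.339 -> Y = -0.261 ✓
  D = 0.015 -> Y = -0.015 ✓
All samples match this transformation.

(d) 2D³ - D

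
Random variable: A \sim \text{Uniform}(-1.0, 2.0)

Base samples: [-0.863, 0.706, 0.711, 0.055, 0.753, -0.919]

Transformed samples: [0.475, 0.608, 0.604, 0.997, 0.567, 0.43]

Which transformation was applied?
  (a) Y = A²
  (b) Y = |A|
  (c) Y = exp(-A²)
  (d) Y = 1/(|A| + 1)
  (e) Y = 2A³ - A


Checking option (c) Y = exp(-A²):
  A = -0.863 -> Y = 0.475 ✓
  A = 0.706 -> Y = 0.608 ✓
  A = 0.711 -> Y = 0.604 ✓
All samples match this transformation.

(c) exp(-A²)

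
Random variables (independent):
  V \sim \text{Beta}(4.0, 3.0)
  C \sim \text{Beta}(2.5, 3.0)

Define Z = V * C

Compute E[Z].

For independent RVs: E[XY] = E[X]*E[Y]
E[V] = 0.57142857
E[C] = 0.45454545
E[Z] = 0.57142857 * 0.45454545 = 0.25974026

0.25974026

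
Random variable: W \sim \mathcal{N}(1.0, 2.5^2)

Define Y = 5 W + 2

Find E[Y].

For Y = 5W + 2:
E[Y] = 5 * E[W] + 2
E[W] = 1.0 = 1
E[Y] = 5 * 1 + 2 = 7

7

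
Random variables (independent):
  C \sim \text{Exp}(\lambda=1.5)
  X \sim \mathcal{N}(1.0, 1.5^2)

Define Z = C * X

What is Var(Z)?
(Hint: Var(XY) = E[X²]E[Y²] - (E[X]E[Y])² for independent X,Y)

Var(XY) = E[X²]E[Y²] - (E[X]E[Y])²
E[C] = 0.66666667, Var(C) = 0.44444444
E[X] = 1, Var(X) = 2.25
E[C²] = 0.44444444 + 0.66666667² = 0.88888889
E[X²] = 2.25 + 1² = 3.25
Var(Z) = 0.88888889*3.25 - (0.66666667*1)²
= 2.8888889 - 0.44444444 = 2.4444444

2.4444444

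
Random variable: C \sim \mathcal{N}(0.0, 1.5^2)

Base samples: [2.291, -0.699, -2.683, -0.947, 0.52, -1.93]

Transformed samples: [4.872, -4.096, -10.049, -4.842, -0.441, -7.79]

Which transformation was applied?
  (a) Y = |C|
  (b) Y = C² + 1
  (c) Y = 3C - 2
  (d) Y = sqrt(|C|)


Checking option (c) Y = 3C - 2:
  C = 2.291 -> Y = 4.872 ✓
  C = -0.699 -> Y = -4.096 ✓
  C = -2.683 -> Y = -10.049 ✓
All samples match this transformation.

(c) 3C - 2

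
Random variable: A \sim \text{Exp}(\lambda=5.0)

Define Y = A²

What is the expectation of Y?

E[A²] = Var(A) + (E[A])² = 0.04 + 0.04 = 0.08

0.08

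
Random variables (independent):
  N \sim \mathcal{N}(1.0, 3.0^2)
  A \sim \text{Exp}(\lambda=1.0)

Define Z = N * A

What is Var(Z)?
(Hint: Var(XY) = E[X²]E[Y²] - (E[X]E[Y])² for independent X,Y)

Var(XY) = E[X²]E[Y²] - (E[X]E[Y])²
E[N] = 1, Var(N) = 9
E[A] = 1, Var(A) = 1
E[N²] = 9 + 1² = 10
E[A²] = 1 + 1² = 2
Var(Z) = 10*2 - (1*1)²
= 20 - 1 = 19

19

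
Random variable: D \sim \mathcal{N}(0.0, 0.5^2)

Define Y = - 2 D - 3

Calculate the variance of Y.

For Y = aD + b: Var(Y) = a² * Var(D)
Var(D) = 0.5^2 = 0.25
Var(Y) = (-2)² * 0.25 = 4 * 0.25 = 1

1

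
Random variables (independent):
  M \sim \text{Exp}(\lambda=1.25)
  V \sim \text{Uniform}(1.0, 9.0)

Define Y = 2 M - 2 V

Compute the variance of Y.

For independent RVs: Var(aX + bY) = a²Var(X) + b²Var(Y)
Var(M) = 0.64
Var(V) = 5.3333333
Var(Y) = 2²*0.64 + (-2)²*5.3333333
= 4*0.64 + 4*5.3333333 = 23.893333

23.893333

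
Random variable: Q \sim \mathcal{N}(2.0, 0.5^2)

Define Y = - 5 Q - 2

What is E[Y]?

For Y = -5Q - 2:
E[Y] = -5 * E[Q] - 2
E[Q] = 2.0 = 2
E[Y] = -5 * 2 - 2 = -12

-12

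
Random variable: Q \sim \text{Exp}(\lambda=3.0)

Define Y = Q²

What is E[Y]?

Using E[X²] = Var(X) + (E[X])²:
E[Q] = 0.33333333
Var(Q) = 1/3.0^2 = 0.11111111
E[Q²] = 0.11111111 + 0.33333333² = 0.11111111 + 0.11111111 = 0.22222222

0.22222222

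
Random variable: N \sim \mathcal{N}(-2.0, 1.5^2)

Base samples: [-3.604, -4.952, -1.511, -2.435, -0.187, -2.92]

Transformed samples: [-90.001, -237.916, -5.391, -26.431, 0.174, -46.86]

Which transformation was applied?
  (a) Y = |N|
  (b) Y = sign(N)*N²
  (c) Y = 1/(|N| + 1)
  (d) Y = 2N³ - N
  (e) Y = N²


Checking option (d) Y = 2N³ - N:
  N = -3.604 -> Y = -90.001 ✓
  N = -4.952 -> Y = -237.916 ✓
  N = -1.511 -> Y = -5.391 ✓
All samples match this transformation.

(d) 2N³ - N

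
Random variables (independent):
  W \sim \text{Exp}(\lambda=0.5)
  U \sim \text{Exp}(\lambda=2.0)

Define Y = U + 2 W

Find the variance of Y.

For independent RVs: Var(aX + bY) = a²Var(X) + b²Var(Y)
Var(W) = 4
Var(U) = 0.25
Var(Y) = 2²*4 + 1²*0.25
= 4*4 + 1*0.25 = 16.25

16.25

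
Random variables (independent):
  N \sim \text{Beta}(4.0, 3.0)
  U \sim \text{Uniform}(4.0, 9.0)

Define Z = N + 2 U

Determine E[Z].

E[Z] = 1*E[N] + 2*E[U]
E[N] = 0.57142857
E[U] = 6.5
E[Z] = 1*0.57142857 + 2*6.5 = 13.571429

13.571429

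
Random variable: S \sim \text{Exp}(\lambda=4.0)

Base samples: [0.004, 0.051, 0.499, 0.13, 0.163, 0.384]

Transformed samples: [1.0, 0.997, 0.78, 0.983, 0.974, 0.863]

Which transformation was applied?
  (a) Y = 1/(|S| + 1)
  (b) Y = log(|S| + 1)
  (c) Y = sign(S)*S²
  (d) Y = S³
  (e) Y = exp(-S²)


Checking option (e) Y = exp(-S²):
  S = 0.004 -> Y = 1.0 ✓
  S = 0.051 -> Y = 0.997 ✓
  S = 0.499 -> Y = 0.78 ✓
All samples match this transformation.

(e) exp(-S²)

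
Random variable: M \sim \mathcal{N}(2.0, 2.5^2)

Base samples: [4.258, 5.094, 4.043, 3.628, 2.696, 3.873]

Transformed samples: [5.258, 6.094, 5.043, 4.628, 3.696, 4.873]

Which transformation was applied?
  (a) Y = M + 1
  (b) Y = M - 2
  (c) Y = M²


Checking option (a) Y = M + 1:
  M = 4.258 -> Y = 5.258 ✓
  M = 5.094 -> Y = 6.094 ✓
  M = 4.043 -> Y = 5.043 ✓
All samples match this transformation.

(a) M + 1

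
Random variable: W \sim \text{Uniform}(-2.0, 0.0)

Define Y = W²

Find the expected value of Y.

Using E[X²] = Var(X) + (E[X])²:
E[W] = -1
Var(W) = (0 + 2)^2/12 = 0.33333333
E[W²] = 0.33333333 + (-1)² = 0.33333333 + 1 = 1.3333333

1.3333333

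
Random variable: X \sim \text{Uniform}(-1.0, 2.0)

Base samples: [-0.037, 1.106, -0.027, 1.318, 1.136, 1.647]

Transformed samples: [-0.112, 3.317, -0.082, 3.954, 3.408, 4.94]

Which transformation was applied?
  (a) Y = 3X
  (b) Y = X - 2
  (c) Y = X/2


Checking option (a) Y = 3X:
  X = -0.037 -> Y = -0.112 ✓
  X = 1.106 -> Y = 3.317 ✓
  X = -0.027 -> Y = -0.082 ✓
All samples match this transformation.

(a) 3X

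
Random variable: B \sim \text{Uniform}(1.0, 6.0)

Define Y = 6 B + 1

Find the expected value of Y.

For Y = 6B + 1:
E[Y] = 6 * E[B] + 1
E[B] = (1 + 6)/2 = 3.5
E[Y] = 6 * 3.5 + 1 = 22

22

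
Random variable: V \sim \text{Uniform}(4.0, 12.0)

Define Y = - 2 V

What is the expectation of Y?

For Y = -2V:
E[Y] = -2 * E[V]
E[V] = (4 + 12)/2 = 8
E[Y] = -2 * 8 = -16

-16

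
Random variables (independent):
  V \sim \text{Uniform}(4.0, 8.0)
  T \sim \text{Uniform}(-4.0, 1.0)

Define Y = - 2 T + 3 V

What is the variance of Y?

For independent RVs: Var(aX + bY) = a²Var(X) + b²Var(Y)
Var(V) = 1.3333333
Var(T) = 2.0833333
Var(Y) = 3²*1.3333333 + (-2)²*2.0833333
= 9*1.3333333 + 4*2.0833333 = 20.333333

20.333333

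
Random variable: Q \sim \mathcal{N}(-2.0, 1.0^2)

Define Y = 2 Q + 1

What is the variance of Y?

For Y = aQ + b: Var(Y) = a² * Var(Q)
Var(Q) = 1.0^2 = 1
Var(Y) = 2² * 1 = 4 * 1 = 4

4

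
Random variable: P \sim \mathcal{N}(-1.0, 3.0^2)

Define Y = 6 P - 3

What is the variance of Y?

For Y = aP + b: Var(Y) = a² * Var(P)
Var(P) = 3.0^2 = 9
Var(Y) = 6² * 9 = 36 * 9 = 324

324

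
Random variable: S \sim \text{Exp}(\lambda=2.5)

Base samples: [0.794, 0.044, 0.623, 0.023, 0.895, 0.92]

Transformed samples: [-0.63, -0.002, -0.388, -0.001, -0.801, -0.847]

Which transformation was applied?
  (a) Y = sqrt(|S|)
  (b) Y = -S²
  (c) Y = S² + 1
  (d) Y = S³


Checking option (b) Y = -S²:
  S = 0.794 -> Y = -0.63 ✓
  S = 0.044 -> Y = -0.002 ✓
  S = 0.623 -> Y = -0.388 ✓
All samples match this transformation.

(b) -S²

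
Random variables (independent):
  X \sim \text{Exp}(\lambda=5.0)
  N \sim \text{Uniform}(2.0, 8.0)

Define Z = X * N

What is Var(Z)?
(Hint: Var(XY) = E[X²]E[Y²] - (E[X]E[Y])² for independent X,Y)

Var(XY) = E[X²]E[Y²] - (E[X]E[Y])²
E[X] = 0.2, Var(X) = 0.04
E[N] = 5, Var(N) = 3
E[X²] = 0.04 + 0.2² = 0.08
E[N²] = 3 + 5² = 28
Var(Z) = 0.08*28 - (0.2*5)²
= 2.24 - 1 = 1.24

1.24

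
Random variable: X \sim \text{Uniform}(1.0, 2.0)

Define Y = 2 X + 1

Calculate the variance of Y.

For Y = aX + b: Var(Y) = a² * Var(X)
Var(X) = (2 - 1)^2/12 = 0.083333333
Var(Y) = 2² * 0.083333333 = 4 * 0.083333333 = 0.33333333

0.33333333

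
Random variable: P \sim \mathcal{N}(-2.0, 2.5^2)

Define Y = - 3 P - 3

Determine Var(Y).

For Y = aP + b: Var(Y) = a² * Var(P)
Var(P) = 2.5^2 = 6.25
Var(Y) = (-3)² * 6.25 = 9 * 6.25 = 56.25

56.25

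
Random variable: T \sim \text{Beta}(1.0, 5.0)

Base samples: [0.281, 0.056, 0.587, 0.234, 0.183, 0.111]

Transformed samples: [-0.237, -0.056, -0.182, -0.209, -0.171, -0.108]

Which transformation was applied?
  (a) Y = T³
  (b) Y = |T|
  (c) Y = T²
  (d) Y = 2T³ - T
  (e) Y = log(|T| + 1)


Checking option (d) Y = 2T³ - T:
  T = 0.281 -> Y = -0.237 ✓
  T = 0.056 -> Y = -0.056 ✓
  T = 0.587 -> Y = -0.182 ✓
All samples match this transformation.

(d) 2T³ - T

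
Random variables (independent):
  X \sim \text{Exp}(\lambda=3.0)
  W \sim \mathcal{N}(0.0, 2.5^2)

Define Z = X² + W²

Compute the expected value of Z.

E[Z] = E[X²] + E[W²]
E[X²] = Var(X) + E[X]² = 0.11111111 + 0.11111111 = 0.22222222
E[W²] = Var(W) + E[W]² = 6.25 + 0 = 6.25
E[Z] = 0.22222222 + 6.25 = 6.4722222

6.4722222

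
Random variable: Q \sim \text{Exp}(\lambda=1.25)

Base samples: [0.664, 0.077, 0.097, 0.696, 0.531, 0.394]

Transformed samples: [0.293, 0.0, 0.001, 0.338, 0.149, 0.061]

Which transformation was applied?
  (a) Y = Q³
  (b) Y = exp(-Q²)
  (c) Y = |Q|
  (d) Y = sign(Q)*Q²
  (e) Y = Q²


Checking option (a) Y = Q³:
  Q = 0.664 -> Y = 0.293 ✓
  Q = 0.077 -> Y = 0.0 ✓
  Q = 0.097 -> Y = 0.001 ✓
All samples match this transformation.

(a) Q³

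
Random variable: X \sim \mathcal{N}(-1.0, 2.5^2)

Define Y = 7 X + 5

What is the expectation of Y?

For Y = 7X + 5:
E[Y] = 7 * E[X] + 5
E[X] = -1.0 = -1
E[Y] = 7 * (-1) + 5 = -2

-2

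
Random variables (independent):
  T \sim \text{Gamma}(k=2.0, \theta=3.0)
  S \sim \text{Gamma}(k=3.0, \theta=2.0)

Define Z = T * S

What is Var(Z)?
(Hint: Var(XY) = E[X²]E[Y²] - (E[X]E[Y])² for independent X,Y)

Var(XY) = E[X²]E[Y²] - (E[X]E[Y])²
E[T] = 6, Var(T) = 18
E[S] = 6, Var(S) = 12
E[T²] = 18 + 6² = 54
E[S²] = 12 + 6² = 48
Var(Z) = 54*48 - (6*6)²
= 2592 - 1296 = 1296

1296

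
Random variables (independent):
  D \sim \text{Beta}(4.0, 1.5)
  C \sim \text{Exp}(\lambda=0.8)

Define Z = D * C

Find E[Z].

For independent RVs: E[XY] = E[X]*E[Y]
E[D] = 0.72727273
E[C] = 1.25
E[Z] = 0.72727273 * 1.25 = 0.90909091

0.90909091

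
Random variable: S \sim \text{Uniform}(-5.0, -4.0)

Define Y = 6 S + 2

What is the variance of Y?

For Y = aS + b: Var(Y) = a² * Var(S)
Var(S) = (-4 + 5)^2/12 = 0.083333333
Var(Y) = 6² * 0.083333333 = 36 * 0.083333333 = 3

3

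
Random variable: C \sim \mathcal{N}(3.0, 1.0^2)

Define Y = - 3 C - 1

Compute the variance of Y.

For Y = aC + b: Var(Y) = a² * Var(C)
Var(C) = 1.0^2 = 1
Var(Y) = (-3)² * 1 = 9 * 1 = 9

9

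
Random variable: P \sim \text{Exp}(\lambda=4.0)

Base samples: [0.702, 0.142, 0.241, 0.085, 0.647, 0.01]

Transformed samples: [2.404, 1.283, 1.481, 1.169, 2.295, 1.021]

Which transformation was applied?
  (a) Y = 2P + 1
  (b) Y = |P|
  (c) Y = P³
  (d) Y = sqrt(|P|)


Checking option (a) Y = 2P + 1:
  P = 0.702 -> Y = 2.404 ✓
  P = 0.142 -> Y = 1.283 ✓
  P = 0.241 -> Y = 1.481 ✓
All samples match this transformation.

(a) 2P + 1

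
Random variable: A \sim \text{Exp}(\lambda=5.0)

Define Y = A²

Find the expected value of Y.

E[A²] = Var(A) + (E[A])² = 0.04 + 0.04 = 0.08

0.08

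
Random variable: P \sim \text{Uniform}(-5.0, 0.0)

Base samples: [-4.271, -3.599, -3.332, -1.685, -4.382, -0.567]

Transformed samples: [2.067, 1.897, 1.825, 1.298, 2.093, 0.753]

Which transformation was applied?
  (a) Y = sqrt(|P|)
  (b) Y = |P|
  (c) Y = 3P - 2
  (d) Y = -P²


Checking option (a) Y = sqrt(|P|):
  P = -4.271 -> Y = 2.067 ✓
  P = -3.599 -> Y = 1.897 ✓
  P = -3.332 -> Y = 1.825 ✓
All samples match this transformation.

(a) sqrt(|P|)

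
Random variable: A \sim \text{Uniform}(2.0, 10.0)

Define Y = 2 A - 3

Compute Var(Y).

For Y = aA + b: Var(Y) = a² * Var(A)
Var(A) = (10 - 2)^2/12 = 5.3333333
Var(Y) = 2² * 5.3333333 = 4 * 5.3333333 = 21.333333

21.333333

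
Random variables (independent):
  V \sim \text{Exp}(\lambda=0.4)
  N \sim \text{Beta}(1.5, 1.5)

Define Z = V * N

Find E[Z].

For independent RVs: E[XY] = E[X]*E[Y]
E[V] = 2.5
E[N] = 0.5
E[Z] = 2.5 * 0.5 = 1.25

1.25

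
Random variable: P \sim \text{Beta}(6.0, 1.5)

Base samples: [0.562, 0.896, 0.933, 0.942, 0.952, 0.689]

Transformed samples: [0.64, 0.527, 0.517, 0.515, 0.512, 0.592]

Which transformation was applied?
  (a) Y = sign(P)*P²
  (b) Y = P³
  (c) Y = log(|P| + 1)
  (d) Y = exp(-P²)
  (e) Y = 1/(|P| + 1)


Checking option (e) Y = 1/(|P| + 1):
  P = 0.562 -> Y = 0.64 ✓
  P = 0.896 -> Y = 0.527 ✓
  P = 0.933 -> Y = 0.517 ✓
All samples match this transformation.

(e) 1/(|P| + 1)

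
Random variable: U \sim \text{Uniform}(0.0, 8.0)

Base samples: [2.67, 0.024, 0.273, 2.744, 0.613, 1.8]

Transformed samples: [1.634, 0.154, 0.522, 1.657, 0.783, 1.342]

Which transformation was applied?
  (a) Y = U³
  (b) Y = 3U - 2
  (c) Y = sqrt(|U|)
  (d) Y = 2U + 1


Checking option (c) Y = sqrt(|U|):
  U = 2.67 -> Y = 1.634 ✓
  U = 0.024 -> Y = 0.154 ✓
  U = 0.273 -> Y = 0.522 ✓
All samples match this transformation.

(c) sqrt(|U|)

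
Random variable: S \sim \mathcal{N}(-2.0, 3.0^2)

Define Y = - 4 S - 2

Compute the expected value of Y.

For Y = -4S - 2:
E[Y] = -4 * E[S] - 2
E[S] = -2.0 = -2
E[Y] = -4 * (-2) - 2 = 6

6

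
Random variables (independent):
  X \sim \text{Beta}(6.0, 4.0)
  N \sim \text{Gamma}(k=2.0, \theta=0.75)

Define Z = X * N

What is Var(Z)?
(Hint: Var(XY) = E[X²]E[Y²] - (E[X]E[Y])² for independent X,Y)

Var(XY) = E[X²]E[Y²] - (E[X]E[Y])²
E[X] = 0.6, Var(X) = 0.021818182
E[N] = 1.5, Var(N) = 1.125
E[X²] = 0.021818182 + 0.6² = 0.38181818
E[N²] = 1.125 + 1.5² = 3.375
Var(Z) = 0.38181818*3.375 - (0.6*1.5)²
= 1.2886364 - 0.81 = 0.47863636

0.47863636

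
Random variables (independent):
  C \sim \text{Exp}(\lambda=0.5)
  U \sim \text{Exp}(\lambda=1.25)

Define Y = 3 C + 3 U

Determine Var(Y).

For independent RVs: Var(aX + bY) = a²Var(X) + b²Var(Y)
Var(C) = 4
Var(U) = 0.64
Var(Y) = 3²*4 + 3²*0.64
= 9*4 + 9*0.64 = 41.76

41.76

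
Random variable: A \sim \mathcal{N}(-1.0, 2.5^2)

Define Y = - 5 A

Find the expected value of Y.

For Y = -5A:
E[Y] = -5 * E[A]
E[A] = -1.0 = -1
E[Y] = -5 * (-1) = 5

5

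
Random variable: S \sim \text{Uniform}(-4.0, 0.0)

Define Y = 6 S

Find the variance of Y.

For Y = aS + b: Var(Y) = a² * Var(S)
Var(S) = (0 + 4)^2/12 = 1.3333333
Var(Y) = 6² * 1.3333333 = 36 * 1.3333333 = 48

48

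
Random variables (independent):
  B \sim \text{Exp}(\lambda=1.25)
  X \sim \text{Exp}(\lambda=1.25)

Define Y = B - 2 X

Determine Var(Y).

For independent RVs: Var(aX + bY) = a²Var(X) + b²Var(Y)
Var(B) = 0.64
Var(X) = 0.64
Var(Y) = 1²*0.64 + (-2)²*0.64
= 1*0.64 + 4*0.64 = 3.2

3.2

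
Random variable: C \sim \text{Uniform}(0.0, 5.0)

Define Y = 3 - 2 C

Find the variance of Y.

For Y = aC + b: Var(Y) = a² * Var(C)
Var(C) = (5 - 0)^2/12 = 2.0833333
Var(Y) = (-2)² * 2.0833333 = 4 * 2.0833333 = 8.3333333

8.3333333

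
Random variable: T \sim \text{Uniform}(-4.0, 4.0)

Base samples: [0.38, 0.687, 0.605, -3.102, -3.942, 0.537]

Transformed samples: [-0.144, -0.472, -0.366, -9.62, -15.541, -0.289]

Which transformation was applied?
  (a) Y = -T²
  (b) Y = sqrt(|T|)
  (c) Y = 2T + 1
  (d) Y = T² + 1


Checking option (a) Y = -T²:
  T = 0.38 -> Y = -0.144 ✓
  T = 0.687 -> Y = -0.472 ✓
  T = 0.605 -> Y = -0.366 ✓
All samples match this transformation.

(a) -T²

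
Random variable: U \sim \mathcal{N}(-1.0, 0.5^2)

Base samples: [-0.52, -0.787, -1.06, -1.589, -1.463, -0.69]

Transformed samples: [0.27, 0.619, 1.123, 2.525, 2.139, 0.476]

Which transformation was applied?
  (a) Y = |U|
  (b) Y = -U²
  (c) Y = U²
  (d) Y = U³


Checking option (c) Y = U²:
  U = -0.52 -> Y = 0.27 ✓
  U = -0.787 -> Y = 0.619 ✓
  U = -1.06 -> Y = 1.123 ✓
All samples match this transformation.

(c) U²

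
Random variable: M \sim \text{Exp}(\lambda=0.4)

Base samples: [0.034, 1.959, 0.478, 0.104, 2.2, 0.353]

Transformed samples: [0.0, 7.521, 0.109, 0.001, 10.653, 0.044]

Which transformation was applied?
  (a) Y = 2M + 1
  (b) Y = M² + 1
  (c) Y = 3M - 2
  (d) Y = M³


Checking option (d) Y = M³:
  M = 0.034 -> Y = 0.0 ✓
  M = 1.959 -> Y = 7.521 ✓
  M = 0.478 -> Y = 0.109 ✓
All samples match this transformation.

(d) M³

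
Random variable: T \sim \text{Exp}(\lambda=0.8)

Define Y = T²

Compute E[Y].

Using E[X²] = Var(X) + (E[X])²:
E[T] = 1.25
Var(T) = 1/0.8^2 = 1.5625
E[T²] = 1.5625 + 1.25² = 1.5625 + 1.5625 = 3.125

3.125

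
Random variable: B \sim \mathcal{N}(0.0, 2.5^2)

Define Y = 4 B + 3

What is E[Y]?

For Y = 4B + 3:
E[Y] = 4 * E[B] + 3
E[B] = 0.0 = 0
E[Y] = 4 * 0 + 3 = 3

3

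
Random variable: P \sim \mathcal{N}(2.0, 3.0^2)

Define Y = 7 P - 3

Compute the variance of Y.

For Y = aP + b: Var(Y) = a² * Var(P)
Var(P) = 3.0^2 = 9
Var(Y) = 7² * 9 = 49 * 9 = 441

441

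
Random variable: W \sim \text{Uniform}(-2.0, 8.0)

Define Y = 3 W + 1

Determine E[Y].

For Y = 3W + 1:
E[Y] = 3 * E[W] + 1
E[W] = (-2 + 8)/2 = 3
E[Y] = 3 * 3 + 1 = 10

10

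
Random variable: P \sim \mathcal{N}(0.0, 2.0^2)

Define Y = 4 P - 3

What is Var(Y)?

For Y = aP + b: Var(Y) = a² * Var(P)
Var(P) = 2.0^2 = 4
Var(Y) = 4² * 4 = 16 * 4 = 64

64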